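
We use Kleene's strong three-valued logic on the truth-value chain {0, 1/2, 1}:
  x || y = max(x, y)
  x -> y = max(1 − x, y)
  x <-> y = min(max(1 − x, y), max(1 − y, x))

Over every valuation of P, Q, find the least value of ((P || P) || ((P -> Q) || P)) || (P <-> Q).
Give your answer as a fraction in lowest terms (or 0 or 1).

1/2

Take P = 1/2, Q = 0:
P || P = 1/2 || 1/2 = 1/2
P -> Q = 1/2 -> 0 = 1/2
(P -> Q) || P = 1/2 || 1/2 = 1/2
(P || P) || ((P -> Q) || P) = 1/2 || 1/2 = 1/2
P <-> Q = 1/2 <-> 0 = 1/2
((P || P) || ((P -> Q) || P)) || (P <-> Q) = 1/2 || 1/2 = 1/2
No assignment yields a value below 1/2, so this is the minimum.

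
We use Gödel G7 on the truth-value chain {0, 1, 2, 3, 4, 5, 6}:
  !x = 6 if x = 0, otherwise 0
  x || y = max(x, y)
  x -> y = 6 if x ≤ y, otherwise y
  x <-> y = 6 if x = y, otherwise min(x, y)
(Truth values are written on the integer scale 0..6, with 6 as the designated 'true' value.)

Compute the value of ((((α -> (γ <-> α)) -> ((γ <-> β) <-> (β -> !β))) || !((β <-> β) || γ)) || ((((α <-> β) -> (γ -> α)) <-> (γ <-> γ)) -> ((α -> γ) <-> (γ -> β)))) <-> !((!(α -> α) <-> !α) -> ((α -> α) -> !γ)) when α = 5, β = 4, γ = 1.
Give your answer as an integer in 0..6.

γ <-> α = 1 <-> 5 = 1
α -> (γ <-> α) = 5 -> 1 = 1
γ <-> β = 1 <-> 4 = 1
!β = !4 = 0
β -> !β = 4 -> 0 = 0
(γ <-> β) <-> (β -> !β) = 1 <-> 0 = 0
(α -> (γ <-> α)) -> ((γ <-> β) <-> (β -> !β)) = 1 -> 0 = 0
β <-> β = 4 <-> 4 = 6
(β <-> β) || γ = 6 || 1 = 6
!((β <-> β) || γ) = !6 = 0
((α -> (γ <-> α)) -> ((γ <-> β) <-> (β -> !β))) || !((β <-> β) || γ) = 0 || 0 = 0
α <-> β = 5 <-> 4 = 4
γ -> α = 1 -> 5 = 6
(α <-> β) -> (γ -> α) = 4 -> 6 = 6
γ <-> γ = 1 <-> 1 = 6
((α <-> β) -> (γ -> α)) <-> (γ <-> γ) = 6 <-> 6 = 6
α -> γ = 5 -> 1 = 1
γ -> β = 1 -> 4 = 6
(α -> γ) <-> (γ -> β) = 1 <-> 6 = 1
(((α <-> β) -> (γ -> α)) <-> (γ <-> γ)) -> ((α -> γ) <-> (γ -> β)) = 6 -> 1 = 1
(((α -> (γ <-> α)) -> ((γ <-> β) <-> (β -> !β))) || !((β <-> β) || γ)) || ((((α <-> β) -> (γ -> α)) <-> (γ <-> γ)) -> ((α -> γ) <-> (γ -> β))) = 0 || 1 = 1
α -> α = 5 -> 5 = 6
!(α -> α) = !6 = 0
!α = !5 = 0
!(α -> α) <-> !α = 0 <-> 0 = 6
α -> α = 5 -> 5 = 6
!γ = !1 = 0
(α -> α) -> !γ = 6 -> 0 = 0
(!(α -> α) <-> !α) -> ((α -> α) -> !γ) = 6 -> 0 = 0
!((!(α -> α) <-> !α) -> ((α -> α) -> !γ)) = !0 = 6
((((α -> (γ <-> α)) -> ((γ <-> β) <-> (β -> !β))) || !((β <-> β) || γ)) || ((((α <-> β) -> (γ -> α)) <-> (γ <-> γ)) -> ((α -> γ) <-> (γ -> β)))) <-> !((!(α -> α) <-> !α) -> ((α -> α) -> !γ)) = 1 <-> 6 = 1

1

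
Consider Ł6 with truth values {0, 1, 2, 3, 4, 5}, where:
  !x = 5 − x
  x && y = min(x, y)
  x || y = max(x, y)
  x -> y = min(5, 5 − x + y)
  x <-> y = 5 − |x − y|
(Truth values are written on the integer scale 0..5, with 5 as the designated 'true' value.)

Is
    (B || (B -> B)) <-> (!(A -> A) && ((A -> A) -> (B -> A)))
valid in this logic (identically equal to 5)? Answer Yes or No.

Counterexample: take A = 0, B = 0.
B -> B = 0 -> 0 = 5
B || (B -> B) = 0 || 5 = 5
A -> A = 0 -> 0 = 5
!(A -> A) = !5 = 0
A -> A = 0 -> 0 = 5
B -> A = 0 -> 0 = 5
(A -> A) -> (B -> A) = 5 -> 5 = 5
!(A -> A) && ((A -> A) -> (B -> A)) = 0 && 5 = 0
(B || (B -> B)) <-> (!(A -> A) && ((A -> A) -> (B -> A))) = 5 <-> 0 = 0
This gives 0 ≠ 5.

No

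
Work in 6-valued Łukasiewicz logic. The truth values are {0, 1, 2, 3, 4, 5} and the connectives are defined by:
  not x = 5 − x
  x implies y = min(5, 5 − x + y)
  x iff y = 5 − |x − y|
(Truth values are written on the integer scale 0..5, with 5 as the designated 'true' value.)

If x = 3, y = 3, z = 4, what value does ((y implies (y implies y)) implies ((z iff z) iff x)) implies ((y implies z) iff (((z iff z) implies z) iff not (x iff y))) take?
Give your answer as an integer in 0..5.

y implies y = 3 implies 3 = 5
y implies (y implies y) = 3 implies 5 = 5
z iff z = 4 iff 4 = 5
(z iff z) iff x = 5 iff 3 = 3
(y implies (y implies y)) implies ((z iff z) iff x) = 5 implies 3 = 3
y implies z = 3 implies 4 = 5
z iff z = 4 iff 4 = 5
(z iff z) implies z = 5 implies 4 = 4
x iff y = 3 iff 3 = 5
not (x iff y) = not 5 = 0
((z iff z) implies z) iff not (x iff y) = 4 iff 0 = 1
(y implies z) iff (((z iff z) implies z) iff not (x iff y)) = 5 iff 1 = 1
((y implies (y implies y)) implies ((z iff z) iff x)) implies ((y implies z) iff (((z iff z) implies z) iff not (x iff y))) = 3 implies 1 = 3

3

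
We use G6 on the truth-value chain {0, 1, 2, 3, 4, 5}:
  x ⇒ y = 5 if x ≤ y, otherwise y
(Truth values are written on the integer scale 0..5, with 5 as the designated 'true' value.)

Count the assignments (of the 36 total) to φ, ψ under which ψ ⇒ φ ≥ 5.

value 5: 21 assignments (counts)
value 4: 1 assignment
value 3: 2 assignments
value 2: 3 assignments
value 1: 4 assignments
value 0: 5 assignments
So 21 of the 36 assignments meet the threshold.

21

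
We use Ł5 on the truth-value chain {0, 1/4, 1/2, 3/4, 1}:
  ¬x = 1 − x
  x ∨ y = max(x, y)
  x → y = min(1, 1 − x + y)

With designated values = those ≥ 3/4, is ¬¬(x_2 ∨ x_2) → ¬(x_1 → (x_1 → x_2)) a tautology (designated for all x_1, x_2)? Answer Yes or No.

No

Counterexample: take x_1 = 0, x_2 = 1/2.
x_2 ∨ x_2 = 1/2 ∨ 1/2 = 1/2
¬(x_2 ∨ x_2) = ¬1/2 = 1/2
¬¬(x_2 ∨ x_2) = ¬1/2 = 1/2
x_1 → x_2 = 0 → 1/2 = 1
x_1 → (x_1 → x_2) = 0 → 1 = 1
¬(x_1 → (x_1 → x_2)) = ¬1 = 0
¬¬(x_2 ∨ x_2) → ¬(x_1 → (x_1 → x_2)) = 1/2 → 0 = 1/2
This gives 1/2, which is below 3/4.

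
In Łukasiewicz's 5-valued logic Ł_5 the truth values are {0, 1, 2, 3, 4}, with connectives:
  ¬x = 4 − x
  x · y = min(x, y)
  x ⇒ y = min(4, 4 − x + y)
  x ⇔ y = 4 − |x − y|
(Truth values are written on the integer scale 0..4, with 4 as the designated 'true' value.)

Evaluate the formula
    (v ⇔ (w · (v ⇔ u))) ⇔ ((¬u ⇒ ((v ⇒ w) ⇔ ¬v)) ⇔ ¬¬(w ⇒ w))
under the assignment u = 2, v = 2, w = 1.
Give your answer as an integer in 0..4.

3

v ⇔ u = 2 ⇔ 2 = 4
w · (v ⇔ u) = 1 · 4 = 1
v ⇔ (w · (v ⇔ u)) = 2 ⇔ 1 = 3
¬u = ¬2 = 2
v ⇒ w = 2 ⇒ 1 = 3
¬v = ¬2 = 2
(v ⇒ w) ⇔ ¬v = 3 ⇔ 2 = 3
¬u ⇒ ((v ⇒ w) ⇔ ¬v) = 2 ⇒ 3 = 4
w ⇒ w = 1 ⇒ 1 = 4
¬(w ⇒ w) = ¬4 = 0
¬¬(w ⇒ w) = ¬0 = 4
(¬u ⇒ ((v ⇒ w) ⇔ ¬v)) ⇔ ¬¬(w ⇒ w) = 4 ⇔ 4 = 4
(v ⇔ (w · (v ⇔ u))) ⇔ ((¬u ⇒ ((v ⇒ w) ⇔ ¬v)) ⇔ ¬¬(w ⇒ w)) = 3 ⇔ 4 = 3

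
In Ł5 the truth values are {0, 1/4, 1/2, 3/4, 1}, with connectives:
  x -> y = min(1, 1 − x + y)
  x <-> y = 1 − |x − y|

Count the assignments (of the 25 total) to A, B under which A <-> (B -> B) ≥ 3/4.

10

value 1: 5 assignments (counts)
value 3/4: 5 assignments (counts)
value 1/2: 5 assignments
value 1/4: 5 assignments
value 0: 5 assignments
So 10 of the 25 assignments meet the threshold.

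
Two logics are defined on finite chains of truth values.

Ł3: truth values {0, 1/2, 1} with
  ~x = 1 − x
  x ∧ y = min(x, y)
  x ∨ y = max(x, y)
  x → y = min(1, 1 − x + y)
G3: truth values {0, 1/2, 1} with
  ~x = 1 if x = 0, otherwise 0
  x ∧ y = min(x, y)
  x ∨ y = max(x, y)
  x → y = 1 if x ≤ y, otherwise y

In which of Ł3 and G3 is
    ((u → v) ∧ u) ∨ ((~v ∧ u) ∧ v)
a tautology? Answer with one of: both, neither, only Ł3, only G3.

In Ł3: at u = 0, v = 0 the value is 0 — not a tautology.
In G3: at u = 0, v = 0 the value is 0 — not a tautology.

neither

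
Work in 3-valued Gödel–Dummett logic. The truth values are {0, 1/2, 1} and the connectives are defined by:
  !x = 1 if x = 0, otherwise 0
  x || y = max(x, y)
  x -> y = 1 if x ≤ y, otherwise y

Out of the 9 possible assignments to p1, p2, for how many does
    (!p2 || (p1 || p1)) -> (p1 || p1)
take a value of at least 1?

p1 = 0, p2 = 0 ↦ 0  <
p1 = 0, p2 = 1/2 ↦ 1  ≥
p1 = 0, p2 = 1 ↦ 1  ≥
p1 = 1/2, p2 = 0 ↦ 1/2  <
p1 = 1/2, p2 = 1/2 ↦ 1  ≥
p1 = 1/2, p2 = 1 ↦ 1  ≥
p1 = 1, p2 = 0 ↦ 1  ≥
p1 = 1, p2 = 1/2 ↦ 1  ≥
p1 = 1, p2 = 1 ↦ 1  ≥
So 7 of the 9 assignments meet the threshold.

7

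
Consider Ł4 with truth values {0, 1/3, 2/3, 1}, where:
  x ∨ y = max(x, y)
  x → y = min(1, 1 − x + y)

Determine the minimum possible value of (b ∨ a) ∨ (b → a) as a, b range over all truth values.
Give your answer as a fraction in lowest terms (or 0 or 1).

2/3

Take a = 0, b = 1/3:
b ∨ a = 1/3 ∨ 0 = 1/3
b → a = 1/3 → 0 = 2/3
(b ∨ a) ∨ (b → a) = 1/3 ∨ 2/3 = 2/3
No assignment yields a value below 2/3, so this is the minimum.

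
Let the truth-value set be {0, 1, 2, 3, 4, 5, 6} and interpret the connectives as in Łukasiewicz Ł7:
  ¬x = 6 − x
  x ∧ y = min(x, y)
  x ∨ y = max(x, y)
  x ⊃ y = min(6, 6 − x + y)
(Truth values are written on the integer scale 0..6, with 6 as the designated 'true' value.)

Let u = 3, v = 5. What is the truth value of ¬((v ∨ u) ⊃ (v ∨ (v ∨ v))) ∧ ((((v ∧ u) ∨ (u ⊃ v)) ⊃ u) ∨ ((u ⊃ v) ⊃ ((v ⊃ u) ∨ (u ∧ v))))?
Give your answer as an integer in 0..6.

0

v ∨ u = 5 ∨ 3 = 5
v ∨ v = 5 ∨ 5 = 5
v ∨ (v ∨ v) = 5 ∨ 5 = 5
(v ∨ u) ⊃ (v ∨ (v ∨ v)) = 5 ⊃ 5 = 6
¬((v ∨ u) ⊃ (v ∨ (v ∨ v))) = ¬6 = 0
v ∧ u = 5 ∧ 3 = 3
u ⊃ v = 3 ⊃ 5 = 6
(v ∧ u) ∨ (u ⊃ v) = 3 ∨ 6 = 6
((v ∧ u) ∨ (u ⊃ v)) ⊃ u = 6 ⊃ 3 = 3
u ⊃ v = 3 ⊃ 5 = 6
v ⊃ u = 5 ⊃ 3 = 4
u ∧ v = 3 ∧ 5 = 3
(v ⊃ u) ∨ (u ∧ v) = 4 ∨ 3 = 4
(u ⊃ v) ⊃ ((v ⊃ u) ∨ (u ∧ v)) = 6 ⊃ 4 = 4
(((v ∧ u) ∨ (u ⊃ v)) ⊃ u) ∨ ((u ⊃ v) ⊃ ((v ⊃ u) ∨ (u ∧ v))) = 3 ∨ 4 = 4
¬((v ∨ u) ⊃ (v ∨ (v ∨ v))) ∧ ((((v ∧ u) ∨ (u ⊃ v)) ⊃ u) ∨ ((u ⊃ v) ⊃ ((v ⊃ u) ∨ (u ∧ v)))) = 0 ∧ 4 = 0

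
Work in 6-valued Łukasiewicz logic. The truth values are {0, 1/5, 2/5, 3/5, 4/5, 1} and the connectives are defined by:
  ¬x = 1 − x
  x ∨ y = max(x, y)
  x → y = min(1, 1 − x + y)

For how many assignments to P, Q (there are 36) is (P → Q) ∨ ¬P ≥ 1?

value 1: 21 assignments (counts)
value 4/5: 5 assignments
value 3/5: 4 assignments
value 2/5: 3 assignments
value 1/5: 2 assignments
value 0: 1 assignment
So 21 of the 36 assignments meet the threshold.

21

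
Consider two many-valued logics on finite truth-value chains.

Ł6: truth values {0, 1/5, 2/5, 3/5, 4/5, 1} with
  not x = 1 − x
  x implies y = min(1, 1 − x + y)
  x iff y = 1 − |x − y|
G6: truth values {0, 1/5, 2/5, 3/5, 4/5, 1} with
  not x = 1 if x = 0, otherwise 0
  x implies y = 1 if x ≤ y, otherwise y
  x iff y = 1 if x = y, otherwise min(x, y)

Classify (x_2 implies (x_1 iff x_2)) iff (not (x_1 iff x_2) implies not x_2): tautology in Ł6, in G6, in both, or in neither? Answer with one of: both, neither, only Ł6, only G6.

In Ł6: every assignment gives 1 — tautology.
In G6: at x_1 = 1/5, x_2 = 2/5 the value is 1/5 — not a tautology.

only Ł6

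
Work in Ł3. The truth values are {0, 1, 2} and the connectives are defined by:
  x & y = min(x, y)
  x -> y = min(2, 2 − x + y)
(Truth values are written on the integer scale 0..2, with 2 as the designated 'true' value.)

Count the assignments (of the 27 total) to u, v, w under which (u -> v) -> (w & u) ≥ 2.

8

value 2: 8 assignments (counts)
value 1: 7 assignments
value 0: 12 assignments
So 8 of the 27 assignments meet the threshold.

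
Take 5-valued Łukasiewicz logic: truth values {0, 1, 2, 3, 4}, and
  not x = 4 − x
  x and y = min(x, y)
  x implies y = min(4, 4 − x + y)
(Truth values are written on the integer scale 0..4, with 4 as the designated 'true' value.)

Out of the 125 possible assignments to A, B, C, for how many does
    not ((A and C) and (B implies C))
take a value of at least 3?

80

value 4: 45 assignments (counts)
value 3: 35 assignments (counts)
value 2: 25 assignments
value 1: 15 assignments
value 0: 5 assignments
So 80 of the 125 assignments meet the threshold.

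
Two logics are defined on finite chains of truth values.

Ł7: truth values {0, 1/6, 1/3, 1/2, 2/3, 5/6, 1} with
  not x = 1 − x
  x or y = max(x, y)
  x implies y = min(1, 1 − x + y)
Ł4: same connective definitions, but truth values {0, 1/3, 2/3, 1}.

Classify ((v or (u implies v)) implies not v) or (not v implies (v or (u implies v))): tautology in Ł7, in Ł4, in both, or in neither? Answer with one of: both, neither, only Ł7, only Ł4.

both

In Ł7: every assignment gives 1 — tautology.
In Ł4: every assignment gives 1 — tautology.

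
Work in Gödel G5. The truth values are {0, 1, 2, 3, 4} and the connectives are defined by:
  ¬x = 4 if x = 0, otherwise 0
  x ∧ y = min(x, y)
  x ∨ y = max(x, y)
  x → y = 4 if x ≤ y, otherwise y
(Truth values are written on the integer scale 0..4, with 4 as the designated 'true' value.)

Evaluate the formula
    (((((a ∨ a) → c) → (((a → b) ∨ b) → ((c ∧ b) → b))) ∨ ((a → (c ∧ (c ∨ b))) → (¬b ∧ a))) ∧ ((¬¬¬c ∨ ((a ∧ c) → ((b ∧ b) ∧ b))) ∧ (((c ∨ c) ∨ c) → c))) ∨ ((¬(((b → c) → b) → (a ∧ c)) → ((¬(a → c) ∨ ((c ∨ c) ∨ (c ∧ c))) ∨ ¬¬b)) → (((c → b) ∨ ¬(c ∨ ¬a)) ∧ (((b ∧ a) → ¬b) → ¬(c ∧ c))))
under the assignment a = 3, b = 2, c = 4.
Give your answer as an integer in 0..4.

2

a ∨ a = 3 ∨ 3 = 3
(a ∨ a) → c = 3 → 4 = 4
a → b = 3 → 2 = 2
(a → b) ∨ b = 2 ∨ 2 = 2
c ∧ b = 4 ∧ 2 = 2
(c ∧ b) → b = 2 → 2 = 4
((a → b) ∨ b) → ((c ∧ b) → b) = 2 → 4 = 4
((a ∨ a) → c) → (((a → b) ∨ b) → ((c ∧ b) → b)) = 4 → 4 = 4
c ∨ b = 4 ∨ 2 = 4
c ∧ (c ∨ b) = 4 ∧ 4 = 4
a → (c ∧ (c ∨ b)) = 3 → 4 = 4
¬b = ¬2 = 0
¬b ∧ a = 0 ∧ 3 = 0
(a → (c ∧ (c ∨ b))) → (¬b ∧ a) = 4 → 0 = 0
(((a ∨ a) → c) → (((a → b) ∨ b) → ((c ∧ b) → b))) ∨ ((a → (c ∧ (c ∨ b))) → (¬b ∧ a)) = 4 ∨ 0 = 4
¬c = ¬4 = 0
¬¬c = ¬0 = 4
¬¬¬c = ¬4 = 0
a ∧ c = 3 ∧ 4 = 3
b ∧ b = 2 ∧ 2 = 2
(b ∧ b) ∧ b = 2 ∧ 2 = 2
(a ∧ c) → ((b ∧ b) ∧ b) = 3 → 2 = 2
¬¬¬c ∨ ((a ∧ c) → ((b ∧ b) ∧ b)) = 0 ∨ 2 = 2
c ∨ c = 4 ∨ 4 = 4
(c ∨ c) ∨ c = 4 ∨ 4 = 4
((c ∨ c) ∨ c) → c = 4 → 4 = 4
(¬¬¬c ∨ ((a ∧ c) → ((b ∧ b) ∧ b))) ∧ (((c ∨ c) ∨ c) → c) = 2 ∧ 4 = 2
((((a ∨ a) → c) → (((a → b) ∨ b) → ((c ∧ b) → b))) ∨ ((a → (c ∧ (c ∨ b))) → (¬b ∧ a))) ∧ ((¬¬¬c ∨ ((a ∧ c) → ((b ∧ b) ∧ b))) ∧ (((c ∨ c) ∨ c) → c)) = 4 ∧ 2 = 2
b → c = 2 → 4 = 4
(b → c) → b = 4 → 2 = 2
a ∧ c = 3 ∧ 4 = 3
((b → c) → b) → (a ∧ c) = 2 → 3 = 4
¬(((b → c) → b) → (a ∧ c)) = ¬4 = 0
a → c = 3 → 4 = 4
¬(a → c) = ¬4 = 0
c ∨ c = 4 ∨ 4 = 4
c ∧ c = 4 ∧ 4 = 4
(c ∨ c) ∨ (c ∧ c) = 4 ∨ 4 = 4
¬(a → c) ∨ ((c ∨ c) ∨ (c ∧ c)) = 0 ∨ 4 = 4
¬b = ¬2 = 0
¬¬b = ¬0 = 4
(¬(a → c) ∨ ((c ∨ c) ∨ (c ∧ c))) ∨ ¬¬b = 4 ∨ 4 = 4
¬(((b → c) → b) → (a ∧ c)) → ((¬(a → c) ∨ ((c ∨ c) ∨ (c ∧ c))) ∨ ¬¬b) = 0 → 4 = 4
c → b = 4 → 2 = 2
¬a = ¬3 = 0
c ∨ ¬a = 4 ∨ 0 = 4
¬(c ∨ ¬a) = ¬4 = 0
(c → b) ∨ ¬(c ∨ ¬a) = 2 ∨ 0 = 2
b ∧ a = 2 ∧ 3 = 2
¬b = ¬2 = 0
(b ∧ a) → ¬b = 2 → 0 = 0
c ∧ c = 4 ∧ 4 = 4
¬(c ∧ c) = ¬4 = 0
((b ∧ a) → ¬b) → ¬(c ∧ c) = 0 → 0 = 4
((c → b) ∨ ¬(c ∨ ¬a)) ∧ (((b ∧ a) → ¬b) → ¬(c ∧ c)) = 2 ∧ 4 = 2
(¬(((b → c) → b) → (a ∧ c)) → ((¬(a → c) ∨ ((c ∨ c) ∨ (c ∧ c))) ∨ ¬¬b)) → (((c → b) ∨ ¬(c ∨ ¬a)) ∧ (((b ∧ a) → ¬b) → ¬(c ∧ c))) = 4 → 2 = 2
(((((a ∨ a) → c) → (((a → b) ∨ b) → ((c ∧ b) → b))) ∨ ((a → (c ∧ (c ∨ b))) → (¬b ∧ a))) ∧ ((¬¬¬c ∨ ((a ∧ c) → ((b ∧ b) ∧ b))) ∧ (((c ∨ c) ∨ c) → c))) ∨ ((¬(((b → c) → b) → (a ∧ c)) → ((¬(a → c) ∨ ((c ∨ c) ∨ (c ∧ c))) ∨ ¬¬b)) → (((c → b) ∨ ¬(c ∨ ¬a)) ∧ (((b ∧ a) → ¬b) → ¬(c ∧ c)))) = 2 ∨ 2 = 2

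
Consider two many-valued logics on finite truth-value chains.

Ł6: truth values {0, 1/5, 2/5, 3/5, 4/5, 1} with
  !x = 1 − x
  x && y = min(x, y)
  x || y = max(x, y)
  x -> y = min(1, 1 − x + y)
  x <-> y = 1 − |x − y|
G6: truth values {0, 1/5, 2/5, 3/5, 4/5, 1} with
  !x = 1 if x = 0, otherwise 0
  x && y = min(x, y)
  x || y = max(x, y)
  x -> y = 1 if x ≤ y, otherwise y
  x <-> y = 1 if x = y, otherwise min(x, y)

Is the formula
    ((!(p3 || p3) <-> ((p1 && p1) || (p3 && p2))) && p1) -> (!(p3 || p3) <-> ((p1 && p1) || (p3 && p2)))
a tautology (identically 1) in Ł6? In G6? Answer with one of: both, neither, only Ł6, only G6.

both

In Ł6: every assignment gives 1 — tautology.
In G6: every assignment gives 1 — tautology.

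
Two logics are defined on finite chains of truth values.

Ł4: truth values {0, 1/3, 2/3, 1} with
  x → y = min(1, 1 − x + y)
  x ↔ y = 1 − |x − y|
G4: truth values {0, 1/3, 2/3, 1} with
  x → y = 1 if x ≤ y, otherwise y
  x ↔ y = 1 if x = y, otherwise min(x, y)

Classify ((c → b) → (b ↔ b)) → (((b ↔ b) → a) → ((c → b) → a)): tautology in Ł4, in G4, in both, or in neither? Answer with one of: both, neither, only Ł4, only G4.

In Ł4: every assignment gives 1 — tautology.
In G4: every assignment gives 1 — tautology.

both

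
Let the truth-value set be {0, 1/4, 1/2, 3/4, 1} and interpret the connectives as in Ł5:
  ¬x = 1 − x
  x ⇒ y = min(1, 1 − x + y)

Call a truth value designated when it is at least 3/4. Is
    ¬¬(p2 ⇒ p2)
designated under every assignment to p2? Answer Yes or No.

Yes

p2 = 0 ↦ 1
p2 = 1/4 ↦ 1
p2 = 1/2 ↦ 1
p2 = 3/4 ↦ 1
p2 = 1 ↦ 1
Every assignment gives a value ≥ 3/4.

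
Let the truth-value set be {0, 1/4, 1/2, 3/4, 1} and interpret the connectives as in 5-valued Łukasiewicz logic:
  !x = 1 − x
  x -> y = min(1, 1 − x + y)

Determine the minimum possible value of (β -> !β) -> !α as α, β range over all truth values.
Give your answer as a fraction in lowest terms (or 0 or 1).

0

Take α = 1, β = 0:
!β = !0 = 1
β -> !β = 0 -> 1 = 1
!α = !1 = 0
(β -> !β) -> !α = 1 -> 0 = 0
No assignment yields a value below 0, so this is the minimum.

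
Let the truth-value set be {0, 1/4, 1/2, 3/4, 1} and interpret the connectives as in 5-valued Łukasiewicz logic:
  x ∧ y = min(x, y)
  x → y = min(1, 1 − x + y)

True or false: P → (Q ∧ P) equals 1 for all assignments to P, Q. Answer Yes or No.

No

Counterexample: take P = 1/4, Q = 0.
Q ∧ P = 0 ∧ 1/4 = 0
P → (Q ∧ P) = 1/4 → 0 = 3/4
This gives 3/4 ≠ 1.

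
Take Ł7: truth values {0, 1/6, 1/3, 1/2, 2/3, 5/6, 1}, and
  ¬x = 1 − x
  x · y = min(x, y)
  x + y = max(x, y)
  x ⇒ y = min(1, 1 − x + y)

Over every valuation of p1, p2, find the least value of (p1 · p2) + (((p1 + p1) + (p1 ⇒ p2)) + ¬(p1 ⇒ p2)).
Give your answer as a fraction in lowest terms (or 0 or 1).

Take p1 = 1/2, p2 = 0:
p1 · p2 = 1/2 · 0 = 0
p1 + p1 = 1/2 + 1/2 = 1/2
p1 ⇒ p2 = 1/2 ⇒ 0 = 1/2
(p1 + p1) + (p1 ⇒ p2) = 1/2 + 1/2 = 1/2
p1 ⇒ p2 = 1/2 ⇒ 0 = 1/2
¬(p1 ⇒ p2) = ¬1/2 = 1/2
((p1 + p1) + (p1 ⇒ p2)) + ¬(p1 ⇒ p2) = 1/2 + 1/2 = 1/2
(p1 · p2) + (((p1 + p1) + (p1 ⇒ p2)) + ¬(p1 ⇒ p2)) = 0 + 1/2 = 1/2
No assignment yields a value below 1/2, so this is the minimum.

1/2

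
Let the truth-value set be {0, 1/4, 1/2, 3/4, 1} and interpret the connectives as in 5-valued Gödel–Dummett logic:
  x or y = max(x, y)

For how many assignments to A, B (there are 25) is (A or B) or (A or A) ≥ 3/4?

value 1: 9 assignments (counts)
value 3/4: 7 assignments (counts)
value 1/2: 5 assignments
value 1/4: 3 assignments
value 0: 1 assignment
So 16 of the 25 assignments meet the threshold.

16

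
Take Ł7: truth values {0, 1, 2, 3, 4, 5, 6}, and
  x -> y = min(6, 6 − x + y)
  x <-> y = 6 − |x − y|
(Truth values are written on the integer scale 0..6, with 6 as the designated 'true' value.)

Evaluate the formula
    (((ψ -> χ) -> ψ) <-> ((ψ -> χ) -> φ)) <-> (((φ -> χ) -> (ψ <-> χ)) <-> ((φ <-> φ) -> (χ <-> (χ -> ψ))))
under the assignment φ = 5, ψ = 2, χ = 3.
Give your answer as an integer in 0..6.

5

ψ -> χ = 2 -> 3 = 6
(ψ -> χ) -> ψ = 6 -> 2 = 2
ψ -> χ = 2 -> 3 = 6
(ψ -> χ) -> φ = 6 -> 5 = 5
((ψ -> χ) -> ψ) <-> ((ψ -> χ) -> φ) = 2 <-> 5 = 3
φ -> χ = 5 -> 3 = 4
ψ <-> χ = 2 <-> 3 = 5
(φ -> χ) -> (ψ <-> χ) = 4 -> 5 = 6
φ <-> φ = 5 <-> 5 = 6
χ -> ψ = 3 -> 2 = 5
χ <-> (χ -> ψ) = 3 <-> 5 = 4
(φ <-> φ) -> (χ <-> (χ -> ψ)) = 6 -> 4 = 4
((φ -> χ) -> (ψ <-> χ)) <-> ((φ <-> φ) -> (χ <-> (χ -> ψ))) = 6 <-> 4 = 4
(((ψ -> χ) -> ψ) <-> ((ψ -> χ) -> φ)) <-> (((φ -> χ) -> (ψ <-> χ)) <-> ((φ <-> φ) -> (χ <-> (χ -> ψ)))) = 3 <-> 4 = 5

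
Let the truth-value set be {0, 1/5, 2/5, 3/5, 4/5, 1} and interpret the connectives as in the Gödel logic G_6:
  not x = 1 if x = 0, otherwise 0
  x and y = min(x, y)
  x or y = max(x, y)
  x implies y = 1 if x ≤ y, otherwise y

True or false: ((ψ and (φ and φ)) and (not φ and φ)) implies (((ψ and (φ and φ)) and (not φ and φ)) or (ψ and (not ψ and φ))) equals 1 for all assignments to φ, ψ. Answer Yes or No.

At φ = 2/5, ψ = 3/5, for instance:
φ and φ = 2/5 and 2/5 = 2/5
ψ and (φ and φ) = 3/5 and 2/5 = 2/5
not φ = not 2/5 = 0
not φ and φ = 0 and 2/5 = 0
(ψ and (φ and φ)) and (not φ and φ) = 2/5 and 0 = 0
not ψ = not 3/5 = 0
not ψ and φ = 0 and 2/5 = 0
ψ and (not ψ and φ) = 3/5 and 0 = 0
((ψ and (φ and φ)) and (not φ and φ)) or (ψ and (not ψ and φ)) = 0 or 0 = 0
((ψ and (φ and φ)) and (not φ and φ)) implies (((ψ and (φ and φ)) and (not φ and φ)) or (ψ and (not ψ and φ))) = 0 implies 0 = 1
and checking the remaining 35 assignments likewise gives ≥ 1 in every case.

Yes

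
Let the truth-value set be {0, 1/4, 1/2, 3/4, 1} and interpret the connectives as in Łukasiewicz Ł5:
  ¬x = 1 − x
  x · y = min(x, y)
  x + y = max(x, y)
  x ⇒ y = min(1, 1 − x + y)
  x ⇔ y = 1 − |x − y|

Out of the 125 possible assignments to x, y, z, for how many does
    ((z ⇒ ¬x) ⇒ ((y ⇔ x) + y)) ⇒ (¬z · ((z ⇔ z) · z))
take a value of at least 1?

7

value 1: 7 assignments (counts)
value 3/4: 16 assignments
value 1/2: 34 assignments
value 1/4: 37 assignments
value 0: 31 assignments
So 7 of the 125 assignments meet the threshold.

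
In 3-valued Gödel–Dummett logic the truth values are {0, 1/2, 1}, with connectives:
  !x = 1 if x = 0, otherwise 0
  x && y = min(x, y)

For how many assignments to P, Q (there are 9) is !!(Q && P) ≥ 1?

4

P = 0, Q = 0 ↦ 0  <
P = 0, Q = 1/2 ↦ 0  <
P = 0, Q = 1 ↦ 0  <
P = 1/2, Q = 0 ↦ 0  <
P = 1/2, Q = 1/2 ↦ 1  ≥
P = 1/2, Q = 1 ↦ 1  ≥
P = 1, Q = 0 ↦ 0  <
P = 1, Q = 1/2 ↦ 1  ≥
P = 1, Q = 1 ↦ 1  ≥
So 4 of the 9 assignments meet the threshold.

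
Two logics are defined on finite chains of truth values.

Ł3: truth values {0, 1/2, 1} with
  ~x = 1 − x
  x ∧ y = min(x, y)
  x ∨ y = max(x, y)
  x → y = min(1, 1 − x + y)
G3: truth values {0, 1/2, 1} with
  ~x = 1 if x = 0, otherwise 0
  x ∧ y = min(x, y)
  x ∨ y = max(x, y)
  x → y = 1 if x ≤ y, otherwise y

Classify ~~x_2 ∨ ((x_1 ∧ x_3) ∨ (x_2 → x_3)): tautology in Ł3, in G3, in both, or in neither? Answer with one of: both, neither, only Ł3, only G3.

only G3

In Ł3: at x_1 = 0, x_2 = 1/2, x_3 = 0 the value is 1/2 — not a tautology.
In G3: every assignment gives 1 — tautology.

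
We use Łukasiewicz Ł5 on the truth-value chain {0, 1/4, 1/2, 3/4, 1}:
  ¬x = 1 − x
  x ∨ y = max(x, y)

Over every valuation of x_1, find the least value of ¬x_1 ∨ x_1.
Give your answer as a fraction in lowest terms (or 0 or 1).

1/2

Take x_1 = 1/2:
¬x_1 = ¬1/2 = 1/2
¬x_1 ∨ x_1 = 1/2 ∨ 1/2 = 1/2
No assignment yields a value below 1/2, so this is the minimum.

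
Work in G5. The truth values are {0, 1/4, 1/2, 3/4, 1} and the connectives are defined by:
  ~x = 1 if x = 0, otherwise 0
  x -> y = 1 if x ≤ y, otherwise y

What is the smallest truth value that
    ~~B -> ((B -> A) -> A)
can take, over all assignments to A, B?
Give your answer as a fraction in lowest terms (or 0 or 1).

Take A = 1/4, B = 1/4:
~B = ~1/4 = 0
~~B = ~0 = 1
B -> A = 1/4 -> 1/4 = 1
(B -> A) -> A = 1 -> 1/4 = 1/4
~~B -> ((B -> A) -> A) = 1 -> 1/4 = 1/4
No assignment yields a value below 1/4, so this is the minimum.

1/4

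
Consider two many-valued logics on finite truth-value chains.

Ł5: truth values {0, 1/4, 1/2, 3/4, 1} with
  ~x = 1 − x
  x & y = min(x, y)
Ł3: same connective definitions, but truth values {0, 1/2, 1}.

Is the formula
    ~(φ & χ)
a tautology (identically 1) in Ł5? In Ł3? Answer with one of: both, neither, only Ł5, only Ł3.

neither

In Ł5: at φ = 1/4, χ = 1/4 the value is 3/4 — not a tautology.
In Ł3: at φ = 1/2, χ = 1/2 the value is 1/2 — not a tautology.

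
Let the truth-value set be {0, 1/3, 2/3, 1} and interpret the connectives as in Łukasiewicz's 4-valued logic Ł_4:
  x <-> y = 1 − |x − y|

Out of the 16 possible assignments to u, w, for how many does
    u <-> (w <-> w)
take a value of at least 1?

4

u = 0, w = 0 ↦ 0  <
u = 0, w = 1/3 ↦ 0  <
u = 0, w = 2/3 ↦ 0  <
u = 0, w = 1 ↦ 0  <
u = 1/3, w = 0 ↦ 1/3  <
u = 1/3, w = 1/3 ↦ 1/3  <
u = 1/3, w = 2/3 ↦ 1/3  <
u = 1/3, w = 1 ↦ 1/3  <
u = 2/3, w = 0 ↦ 2/3  <
u = 2/3, w = 1/3 ↦ 2/3  <
u = 2/3, w = 2/3 ↦ 2/3  <
u = 2/3, w = 1 ↦ 2/3  <
u = 1, w = 0 ↦ 1  ≥
u = 1, w = 1/3 ↦ 1  ≥
u = 1, w = 2/3 ↦ 1  ≥
u = 1, w = 1 ↦ 1  ≥
So 4 of the 16 assignments meet the threshold.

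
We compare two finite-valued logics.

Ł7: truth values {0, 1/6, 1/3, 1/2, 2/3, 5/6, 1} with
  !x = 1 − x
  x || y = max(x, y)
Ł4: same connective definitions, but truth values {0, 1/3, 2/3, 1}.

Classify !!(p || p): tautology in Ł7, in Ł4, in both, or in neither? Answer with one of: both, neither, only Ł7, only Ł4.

neither

In Ł7: at p = 0 the value is 0 — not a tautology.
In Ł4: at p = 0 the value is 0 — not a tautology.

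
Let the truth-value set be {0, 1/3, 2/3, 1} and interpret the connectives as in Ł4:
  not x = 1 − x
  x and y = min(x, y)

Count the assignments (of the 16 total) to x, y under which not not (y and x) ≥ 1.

1

x = 0, y = 0 ↦ 0  <
x = 0, y = 1/3 ↦ 0  <
x = 0, y = 2/3 ↦ 0  <
x = 0, y = 1 ↦ 0  <
x = 1/3, y = 0 ↦ 0  <
x = 1/3, y = 1/3 ↦ 1/3  <
x = 1/3, y = 2/3 ↦ 1/3  <
x = 1/3, y = 1 ↦ 1/3  <
x = 2/3, y = 0 ↦ 0  <
x = 2/3, y = 1/3 ↦ 1/3  <
x = 2/3, y = 2/3 ↦ 2/3  <
x = 2/3, y = 1 ↦ 2/3  <
x = 1, y = 0 ↦ 0  <
x = 1, y = 1/3 ↦ 1/3  <
x = 1, y = 2/3 ↦ 2/3  <
x = 1, y = 1 ↦ 1  ≥
So 1 of the 16 assignments meets the threshold.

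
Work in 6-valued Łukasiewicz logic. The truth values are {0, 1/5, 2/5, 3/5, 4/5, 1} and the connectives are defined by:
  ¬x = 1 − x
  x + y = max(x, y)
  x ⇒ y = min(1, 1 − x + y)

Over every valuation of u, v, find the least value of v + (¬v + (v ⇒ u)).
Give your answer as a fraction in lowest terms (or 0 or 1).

Take u = 0, v = 2/5:
¬v = ¬2/5 = 3/5
v ⇒ u = 2/5 ⇒ 0 = 3/5
¬v + (v ⇒ u) = 3/5 + 3/5 = 3/5
v + (¬v + (v ⇒ u)) = 2/5 + 3/5 = 3/5
No assignment yields a value below 3/5, so this is the minimum.

3/5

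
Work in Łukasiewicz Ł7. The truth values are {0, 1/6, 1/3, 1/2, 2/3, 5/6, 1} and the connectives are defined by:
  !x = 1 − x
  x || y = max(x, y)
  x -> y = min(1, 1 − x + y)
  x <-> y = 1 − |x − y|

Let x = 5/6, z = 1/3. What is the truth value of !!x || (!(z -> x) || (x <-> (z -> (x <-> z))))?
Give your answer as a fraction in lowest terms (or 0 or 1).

!x = !5/6 = 1/6
!!x = !1/6 = 5/6
z -> x = 1/3 -> 5/6 = 1
!(z -> x) = !1 = 0
x <-> z = 5/6 <-> 1/3 = 1/2
z -> (x <-> z) = 1/3 -> 1/2 = 1
x <-> (z -> (x <-> z)) = 5/6 <-> 1 = 5/6
!(z -> x) || (x <-> (z -> (x <-> z))) = 0 || 5/6 = 5/6
!!x || (!(z -> x) || (x <-> (z -> (x <-> z)))) = 5/6 || 5/6 = 5/6

5/6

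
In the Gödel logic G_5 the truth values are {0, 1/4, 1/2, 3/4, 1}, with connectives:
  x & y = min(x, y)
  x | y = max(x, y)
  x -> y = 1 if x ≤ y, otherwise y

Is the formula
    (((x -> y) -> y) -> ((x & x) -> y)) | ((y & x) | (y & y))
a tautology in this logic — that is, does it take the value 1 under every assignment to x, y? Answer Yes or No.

Counterexample: take x = 1/4, y = 0.
x -> y = 1/4 -> 0 = 0
(x -> y) -> y = 0 -> 0 = 1
x & x = 1/4 & 1/4 = 1/4
(x & x) -> y = 1/4 -> 0 = 0
((x -> y) -> y) -> ((x & x) -> y) = 1 -> 0 = 0
y & x = 0 & 1/4 = 0
y & y = 0 & 0 = 0
(y & x) | (y & y) = 0 | 0 = 0
(((x -> y) -> y) -> ((x & x) -> y)) | ((y & x) | (y & y)) = 0 | 0 = 0
This gives 0 ≠ 1.

No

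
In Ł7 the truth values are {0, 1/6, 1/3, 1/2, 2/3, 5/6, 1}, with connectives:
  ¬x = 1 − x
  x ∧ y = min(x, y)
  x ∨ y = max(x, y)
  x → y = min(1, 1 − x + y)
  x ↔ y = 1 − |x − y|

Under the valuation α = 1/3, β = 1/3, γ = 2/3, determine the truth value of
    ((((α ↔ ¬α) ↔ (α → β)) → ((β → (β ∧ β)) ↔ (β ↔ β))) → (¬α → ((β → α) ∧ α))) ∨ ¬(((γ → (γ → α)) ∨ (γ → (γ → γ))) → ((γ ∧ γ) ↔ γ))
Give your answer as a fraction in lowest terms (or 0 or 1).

2/3

¬α = ¬1/3 = 2/3
α ↔ ¬α = 1/3 ↔ 2/3 = 2/3
α → β = 1/3 → 1/3 = 1
(α ↔ ¬α) ↔ (α → β) = 2/3 ↔ 1 = 2/3
β ∧ β = 1/3 ∧ 1/3 = 1/3
β → (β ∧ β) = 1/3 → 1/3 = 1
β ↔ β = 1/3 ↔ 1/3 = 1
(β → (β ∧ β)) ↔ (β ↔ β) = 1 ↔ 1 = 1
((α ↔ ¬α) ↔ (α → β)) → ((β → (β ∧ β)) ↔ (β ↔ β)) = 2/3 → 1 = 1
¬α = ¬1/3 = 2/3
β → α = 1/3 → 1/3 = 1
(β → α) ∧ α = 1 ∧ 1/3 = 1/3
¬α → ((β → α) ∧ α) = 2/3 → 1/3 = 2/3
(((α ↔ ¬α) ↔ (α → β)) → ((β → (β ∧ β)) ↔ (β ↔ β))) → (¬α → ((β → α) ∧ α)) = 1 → 2/3 = 2/3
γ → α = 2/3 → 1/3 = 2/3
γ → (γ → α) = 2/3 → 2/3 = 1
γ → γ = 2/3 → 2/3 = 1
γ → (γ → γ) = 2/3 → 1 = 1
(γ → (γ → α)) ∨ (γ → (γ → γ)) = 1 ∨ 1 = 1
γ ∧ γ = 2/3 ∧ 2/3 = 2/3
(γ ∧ γ) ↔ γ = 2/3 ↔ 2/3 = 1
((γ → (γ → α)) ∨ (γ → (γ → γ))) → ((γ ∧ γ) ↔ γ) = 1 → 1 = 1
¬(((γ → (γ → α)) ∨ (γ → (γ → γ))) → ((γ ∧ γ) ↔ γ)) = ¬1 = 0
((((α ↔ ¬α) ↔ (α → β)) → ((β → (β ∧ β)) ↔ (β ↔ β))) → (¬α → ((β → α) ∧ α))) ∨ ¬(((γ → (γ → α)) ∨ (γ → (γ → γ))) → ((γ ∧ γ) ↔ γ)) = 2/3 ∨ 0 = 2/3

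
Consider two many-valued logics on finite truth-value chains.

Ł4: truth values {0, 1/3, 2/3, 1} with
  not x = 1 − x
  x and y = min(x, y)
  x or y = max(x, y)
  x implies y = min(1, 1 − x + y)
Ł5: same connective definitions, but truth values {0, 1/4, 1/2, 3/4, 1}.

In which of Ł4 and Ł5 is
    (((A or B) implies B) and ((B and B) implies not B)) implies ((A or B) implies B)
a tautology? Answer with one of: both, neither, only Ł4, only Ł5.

both

In Ł4: every assignment gives 1 — tautology.
In Ł5: every assignment gives 1 — tautology.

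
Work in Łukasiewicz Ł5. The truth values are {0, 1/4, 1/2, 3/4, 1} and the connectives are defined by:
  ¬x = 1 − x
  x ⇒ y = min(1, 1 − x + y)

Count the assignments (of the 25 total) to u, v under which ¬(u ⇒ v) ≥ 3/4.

3

value 1: 1 assignment (counts)
value 3/4: 2 assignments (counts)
value 1/2: 3 assignments
value 1/4: 4 assignments
value 0: 15 assignments
So 3 of the 25 assignments meet the threshold.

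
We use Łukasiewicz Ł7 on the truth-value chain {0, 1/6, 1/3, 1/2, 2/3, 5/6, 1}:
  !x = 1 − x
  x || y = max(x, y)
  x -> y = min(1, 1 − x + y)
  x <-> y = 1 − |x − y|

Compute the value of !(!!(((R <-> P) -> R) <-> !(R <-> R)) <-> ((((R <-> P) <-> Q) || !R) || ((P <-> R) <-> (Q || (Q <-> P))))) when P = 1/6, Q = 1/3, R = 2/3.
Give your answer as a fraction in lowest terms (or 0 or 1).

5/6

R <-> P = 2/3 <-> 1/6 = 1/2
(R <-> P) -> R = 1/2 -> 2/3 = 1
R <-> R = 2/3 <-> 2/3 = 1
!(R <-> R) = !1 = 0
((R <-> P) -> R) <-> !(R <-> R) = 1 <-> 0 = 0
!(((R <-> P) -> R) <-> !(R <-> R)) = !0 = 1
!!(((R <-> P) -> R) <-> !(R <-> R)) = !1 = 0
R <-> P = 2/3 <-> 1/6 = 1/2
(R <-> P) <-> Q = 1/2 <-> 1/3 = 5/6
!R = !2/3 = 1/3
((R <-> P) <-> Q) || !R = 5/6 || 1/3 = 5/6
P <-> R = 1/6 <-> 2/3 = 1/2
Q <-> P = 1/3 <-> 1/6 = 5/6
Q || (Q <-> P) = 1/3 || 5/6 = 5/6
(P <-> R) <-> (Q || (Q <-> P)) = 1/2 <-> 5/6 = 2/3
(((R <-> P) <-> Q) || !R) || ((P <-> R) <-> (Q || (Q <-> P))) = 5/6 || 2/3 = 5/6
!!(((R <-> P) -> R) <-> !(R <-> R)) <-> ((((R <-> P) <-> Q) || !R) || ((P <-> R) <-> (Q || (Q <-> P)))) = 0 <-> 5/6 = 1/6
!(!!(((R <-> P) -> R) <-> !(R <-> R)) <-> ((((R <-> P) <-> Q) || !R) || ((P <-> R) <-> (Q || (Q <-> P))))) = !1/6 = 5/6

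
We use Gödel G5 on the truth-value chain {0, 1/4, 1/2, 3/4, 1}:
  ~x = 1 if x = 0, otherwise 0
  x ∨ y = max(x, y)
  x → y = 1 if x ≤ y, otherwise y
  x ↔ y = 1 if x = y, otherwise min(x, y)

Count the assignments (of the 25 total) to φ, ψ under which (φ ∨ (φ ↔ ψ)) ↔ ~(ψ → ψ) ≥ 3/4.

4

value 1: 4 assignments (counts)
value 0: 21 assignments
So 4 of the 25 assignments meet the threshold.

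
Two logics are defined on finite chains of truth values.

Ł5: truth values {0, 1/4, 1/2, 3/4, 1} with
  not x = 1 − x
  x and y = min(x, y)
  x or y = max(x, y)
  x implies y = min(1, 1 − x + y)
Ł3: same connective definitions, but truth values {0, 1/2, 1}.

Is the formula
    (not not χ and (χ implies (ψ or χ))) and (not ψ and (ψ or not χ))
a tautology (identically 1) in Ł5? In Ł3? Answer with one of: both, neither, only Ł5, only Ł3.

In Ł5: at ψ = 0, χ = 0 the value is 0 — not a tautology.
In Ł3: at ψ = 0, χ = 0 the value is 0 — not a tautology.

neither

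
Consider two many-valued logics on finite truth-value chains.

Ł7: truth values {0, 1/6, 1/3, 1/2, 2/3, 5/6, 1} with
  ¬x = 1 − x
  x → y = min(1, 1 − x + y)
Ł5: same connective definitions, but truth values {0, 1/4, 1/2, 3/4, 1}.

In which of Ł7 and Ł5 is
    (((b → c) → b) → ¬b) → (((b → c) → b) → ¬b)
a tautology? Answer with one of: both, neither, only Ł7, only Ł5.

both

In Ł7: every assignment gives 1 — tautology.
In Ł5: every assignment gives 1 — tautology.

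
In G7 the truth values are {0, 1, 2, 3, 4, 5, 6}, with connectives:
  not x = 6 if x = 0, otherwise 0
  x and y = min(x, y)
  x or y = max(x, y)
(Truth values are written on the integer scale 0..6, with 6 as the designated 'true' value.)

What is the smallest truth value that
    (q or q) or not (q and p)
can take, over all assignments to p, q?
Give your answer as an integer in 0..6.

1

Take p = 1, q = 1:
q or q = 1 or 1 = 1
q and p = 1 and 1 = 1
not (q and p) = not 1 = 0
(q or q) or not (q and p) = 1 or 0 = 1
No assignment yields a value below 1, so this is the minimum.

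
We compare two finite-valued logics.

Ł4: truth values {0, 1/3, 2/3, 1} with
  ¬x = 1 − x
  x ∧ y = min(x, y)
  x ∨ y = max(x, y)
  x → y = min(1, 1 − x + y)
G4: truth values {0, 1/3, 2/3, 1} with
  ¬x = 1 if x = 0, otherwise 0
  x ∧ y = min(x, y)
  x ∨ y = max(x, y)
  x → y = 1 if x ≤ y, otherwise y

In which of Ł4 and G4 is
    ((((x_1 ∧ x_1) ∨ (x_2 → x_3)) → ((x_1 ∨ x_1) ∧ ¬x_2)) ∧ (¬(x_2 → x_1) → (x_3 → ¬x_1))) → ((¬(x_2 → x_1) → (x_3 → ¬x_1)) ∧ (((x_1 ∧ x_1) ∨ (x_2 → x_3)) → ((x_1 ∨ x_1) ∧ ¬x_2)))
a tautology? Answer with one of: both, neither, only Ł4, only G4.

both

In Ł4: every assignment gives 1 — tautology.
In G4: every assignment gives 1 — tautology.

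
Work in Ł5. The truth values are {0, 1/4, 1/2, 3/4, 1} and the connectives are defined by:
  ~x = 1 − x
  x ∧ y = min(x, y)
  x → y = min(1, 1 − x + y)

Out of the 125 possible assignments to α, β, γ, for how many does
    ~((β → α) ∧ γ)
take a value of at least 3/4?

59

value 1: 29 assignments (counts)
value 3/4: 30 assignments (counts)
value 1/2: 28 assignments
value 1/4: 23 assignments
value 0: 15 assignments
So 59 of the 125 assignments meet the threshold.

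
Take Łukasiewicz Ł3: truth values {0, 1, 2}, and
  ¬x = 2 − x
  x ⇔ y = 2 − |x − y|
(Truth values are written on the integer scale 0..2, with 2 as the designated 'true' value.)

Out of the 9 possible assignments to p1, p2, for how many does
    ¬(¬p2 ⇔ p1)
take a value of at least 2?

p1 = 0, p2 = 0 ↦ 2  ≥
p1 = 0, p2 = 1 ↦ 1  <
p1 = 0, p2 = 2 ↦ 0  <
p1 = 1, p2 = 0 ↦ 1  <
p1 = 1, p2 = 1 ↦ 0  <
p1 = 1, p2 = 2 ↦ 1  <
p1 = 2, p2 = 0 ↦ 0  <
p1 = 2, p2 = 1 ↦ 1  <
p1 = 2, p2 = 2 ↦ 2  ≥
So 2 of the 9 assignments meet the threshold.

2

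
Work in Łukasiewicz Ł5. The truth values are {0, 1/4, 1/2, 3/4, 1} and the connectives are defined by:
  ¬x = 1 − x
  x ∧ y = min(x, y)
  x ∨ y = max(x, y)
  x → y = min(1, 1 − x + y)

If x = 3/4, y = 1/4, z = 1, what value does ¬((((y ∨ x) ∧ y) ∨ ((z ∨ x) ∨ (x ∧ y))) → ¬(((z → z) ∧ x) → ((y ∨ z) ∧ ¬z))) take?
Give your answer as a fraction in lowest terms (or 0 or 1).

1/4

y ∨ x = 1/4 ∨ 3/4 = 3/4
(y ∨ x) ∧ y = 3/4 ∧ 1/4 = 1/4
z ∨ x = 1 ∨ 3/4 = 1
x ∧ y = 3/4 ∧ 1/4 = 1/4
(z ∨ x) ∨ (x ∧ y) = 1 ∨ 1/4 = 1
((y ∨ x) ∧ y) ∨ ((z ∨ x) ∨ (x ∧ y)) = 1/4 ∨ 1 = 1
z → z = 1 → 1 = 1
(z → z) ∧ x = 1 ∧ 3/4 = 3/4
y ∨ z = 1/4 ∨ 1 = 1
¬z = ¬1 = 0
(y ∨ z) ∧ ¬z = 1 ∧ 0 = 0
((z → z) ∧ x) → ((y ∨ z) ∧ ¬z) = 3/4 → 0 = 1/4
¬(((z → z) ∧ x) → ((y ∨ z) ∧ ¬z)) = ¬1/4 = 3/4
(((y ∨ x) ∧ y) ∨ ((z ∨ x) ∨ (x ∧ y))) → ¬(((z → z) ∧ x) → ((y ∨ z) ∧ ¬z)) = 1 → 3/4 = 3/4
¬((((y ∨ x) ∧ y) ∨ ((z ∨ x) ∨ (x ∧ y))) → ¬(((z → z) ∧ x) → ((y ∨ z) ∧ ¬z))) = ¬3/4 = 1/4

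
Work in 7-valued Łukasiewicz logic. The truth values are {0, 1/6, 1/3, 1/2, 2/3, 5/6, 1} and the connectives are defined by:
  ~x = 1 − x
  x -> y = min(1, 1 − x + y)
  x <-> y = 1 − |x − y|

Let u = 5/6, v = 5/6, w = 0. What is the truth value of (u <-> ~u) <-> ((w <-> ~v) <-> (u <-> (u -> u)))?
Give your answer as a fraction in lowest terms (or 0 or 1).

~u = ~5/6 = 1/6
u <-> ~u = 5/6 <-> 1/6 = 1/3
~v = ~5/6 = 1/6
w <-> ~v = 0 <-> 1/6 = 5/6
u -> u = 5/6 -> 5/6 = 1
u <-> (u -> u) = 5/6 <-> 1 = 5/6
(w <-> ~v) <-> (u <-> (u -> u)) = 5/6 <-> 5/6 = 1
(u <-> ~u) <-> ((w <-> ~v) <-> (u <-> (u -> u))) = 1/3 <-> 1 = 1/3

1/3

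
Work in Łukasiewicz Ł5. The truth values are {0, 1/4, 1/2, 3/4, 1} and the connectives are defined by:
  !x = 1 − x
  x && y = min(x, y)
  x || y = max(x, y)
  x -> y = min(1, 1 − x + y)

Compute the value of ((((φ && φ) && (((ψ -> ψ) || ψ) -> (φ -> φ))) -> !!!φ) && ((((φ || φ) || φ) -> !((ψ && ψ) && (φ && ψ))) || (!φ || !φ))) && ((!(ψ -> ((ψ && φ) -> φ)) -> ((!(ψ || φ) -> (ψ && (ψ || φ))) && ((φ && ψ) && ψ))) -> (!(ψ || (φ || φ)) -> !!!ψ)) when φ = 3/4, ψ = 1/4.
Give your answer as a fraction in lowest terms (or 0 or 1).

φ && φ = 3/4 && 3/4 = 3/4
ψ -> ψ = 1/4 -> 1/4 = 1
(ψ -> ψ) || ψ = 1 || 1/4 = 1
φ -> φ = 3/4 -> 3/4 = 1
((ψ -> ψ) || ψ) -> (φ -> φ) = 1 -> 1 = 1
(φ && φ) && (((ψ -> ψ) || ψ) -> (φ -> φ)) = 3/4 && 1 = 3/4
!φ = !3/4 = 1/4
!!φ = !1/4 = 3/4
!!!φ = !3/4 = 1/4
((φ && φ) && (((ψ -> ψ) || ψ) -> (φ -> φ))) -> !!!φ = 3/4 -> 1/4 = 1/2
φ || φ = 3/4 || 3/4 = 3/4
(φ || φ) || φ = 3/4 || 3/4 = 3/4
ψ && ψ = 1/4 && 1/4 = 1/4
φ && ψ = 3/4 && 1/4 = 1/4
(ψ && ψ) && (φ && ψ) = 1/4 && 1/4 = 1/4
!((ψ && ψ) && (φ && ψ)) = !1/4 = 3/4
((φ || φ) || φ) -> !((ψ && ψ) && (φ && ψ)) = 3/4 -> 3/4 = 1
!φ = !3/4 = 1/4
!φ = !3/4 = 1/4
!φ || !φ = 1/4 || 1/4 = 1/4
(((φ || φ) || φ) -> !((ψ && ψ) && (φ && ψ))) || (!φ || !φ) = 1 || 1/4 = 1
(((φ && φ) && (((ψ -> ψ) || ψ) -> (φ -> φ))) -> !!!φ) && ((((φ || φ) || φ) -> !((ψ && ψ) && (φ && ψ))) || (!φ || !φ)) = 1/2 && 1 = 1/2
ψ && φ = 1/4 && 3/4 = 1/4
(ψ && φ) -> φ = 1/4 -> 3/4 = 1
ψ -> ((ψ && φ) -> φ) = 1/4 -> 1 = 1
!(ψ -> ((ψ && φ) -> φ)) = !1 = 0
ψ || φ = 1/4 || 3/4 = 3/4
!(ψ || φ) = !3/4 = 1/4
ψ || φ = 1/4 || 3/4 = 3/4
ψ && (ψ || φ) = 1/4 && 3/4 = 1/4
!(ψ || φ) -> (ψ && (ψ || φ)) = 1/4 -> 1/4 = 1
φ && ψ = 3/4 && 1/4 = 1/4
(φ && ψ) && ψ = 1/4 && 1/4 = 1/4
(!(ψ || φ) -> (ψ && (ψ || φ))) && ((φ && ψ) && ψ) = 1 && 1/4 = 1/4
!(ψ -> ((ψ && φ) -> φ)) -> ((!(ψ || φ) -> (ψ && (ψ || φ))) && ((φ && ψ) && ψ)) = 0 -> 1/4 = 1
φ || φ = 3/4 || 3/4 = 3/4
ψ || (φ || φ) = 1/4 || 3/4 = 3/4
!(ψ || (φ || φ)) = !3/4 = 1/4
!ψ = !1/4 = 3/4
!!ψ = !3/4 = 1/4
!!!ψ = !1/4 = 3/4
!(ψ || (φ || φ)) -> !!!ψ = 1/4 -> 3/4 = 1
(!(ψ -> ((ψ && φ) -> φ)) -> ((!(ψ || φ) -> (ψ && (ψ || φ))) && ((φ && ψ) && ψ))) -> (!(ψ || (φ || φ)) -> !!!ψ) = 1 -> 1 = 1
((((φ && φ) && (((ψ -> ψ) || ψ) -> (φ -> φ))) -> !!!φ) && ((((φ || φ) || φ) -> !((ψ && ψ) && (φ && ψ))) || (!φ || !φ))) && ((!(ψ -> ((ψ && φ) -> φ)) -> ((!(ψ || φ) -> (ψ && (ψ || φ))) && ((φ && ψ) && ψ))) -> (!(ψ || (φ || φ)) -> !!!ψ)) = 1/2 && 1 = 1/2

1/2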